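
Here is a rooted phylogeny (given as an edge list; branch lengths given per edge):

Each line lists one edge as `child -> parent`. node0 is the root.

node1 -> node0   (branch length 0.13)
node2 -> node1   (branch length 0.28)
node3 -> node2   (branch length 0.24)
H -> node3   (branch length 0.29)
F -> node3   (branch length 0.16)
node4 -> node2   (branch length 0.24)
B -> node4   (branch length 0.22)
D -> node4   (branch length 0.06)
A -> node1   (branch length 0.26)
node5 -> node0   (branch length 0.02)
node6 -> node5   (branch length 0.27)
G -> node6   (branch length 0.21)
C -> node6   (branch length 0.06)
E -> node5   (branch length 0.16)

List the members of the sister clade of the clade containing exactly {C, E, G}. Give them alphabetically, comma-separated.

The clade containing exactly {C, E, G} attaches directly to the root of the tree.
The other lineage descending from that same node — the sister group — is (((H,F),(B,D)),A); its 5 tips in alphabetical order are the answer.

A, B, D, F, H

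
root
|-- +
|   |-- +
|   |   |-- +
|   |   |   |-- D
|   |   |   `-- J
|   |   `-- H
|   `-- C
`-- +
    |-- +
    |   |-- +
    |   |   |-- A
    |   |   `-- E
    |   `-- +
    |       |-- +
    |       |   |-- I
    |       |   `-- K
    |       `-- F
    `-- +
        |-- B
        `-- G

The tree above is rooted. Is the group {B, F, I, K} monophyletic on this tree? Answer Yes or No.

No

The MRCA of the listed taxa subtends (((A,E),((I,K),F)),(B,G)).
That clade also contains A, E, G, which are not in the proposed group, so the group is not monophyletic.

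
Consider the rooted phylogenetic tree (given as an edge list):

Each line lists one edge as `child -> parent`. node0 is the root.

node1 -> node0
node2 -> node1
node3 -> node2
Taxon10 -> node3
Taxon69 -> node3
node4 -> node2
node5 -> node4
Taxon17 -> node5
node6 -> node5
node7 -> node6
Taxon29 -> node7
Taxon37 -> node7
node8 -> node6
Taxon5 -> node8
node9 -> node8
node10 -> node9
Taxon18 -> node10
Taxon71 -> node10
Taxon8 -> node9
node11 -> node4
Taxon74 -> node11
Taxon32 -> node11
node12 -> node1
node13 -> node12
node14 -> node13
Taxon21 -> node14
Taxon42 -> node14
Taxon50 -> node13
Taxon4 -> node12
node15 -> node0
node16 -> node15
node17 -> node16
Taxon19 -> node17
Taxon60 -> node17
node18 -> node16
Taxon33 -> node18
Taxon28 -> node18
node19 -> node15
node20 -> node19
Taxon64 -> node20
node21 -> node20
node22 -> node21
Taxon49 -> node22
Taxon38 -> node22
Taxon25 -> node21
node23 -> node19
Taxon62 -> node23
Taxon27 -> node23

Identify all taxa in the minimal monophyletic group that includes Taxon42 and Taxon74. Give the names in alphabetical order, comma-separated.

Tracing Taxon42: it sits inside (Taxon21,Taxon42).
Tracing Taxon74: it sits inside (Taxon74,Taxon32).
The smallest clade enclosing both is (((Taxon10,Taxon69),((Taxon17,((Taxon29,Taxon37),(Taxon5,((Taxon18,Taxon71),Taxon8)))),(Taxon74,Taxon32))),(((Taxon21,Taxon42),Taxon50),Taxon4)); the answer is its 15 terminal taxa in alphabetical order.

Taxon10, Taxon17, Taxon18, Taxon21, Taxon29, Taxon32, Taxon37, Taxon4, Taxon42, Taxon5, Taxon50, Taxon69, Taxon71, Taxon74, Taxon8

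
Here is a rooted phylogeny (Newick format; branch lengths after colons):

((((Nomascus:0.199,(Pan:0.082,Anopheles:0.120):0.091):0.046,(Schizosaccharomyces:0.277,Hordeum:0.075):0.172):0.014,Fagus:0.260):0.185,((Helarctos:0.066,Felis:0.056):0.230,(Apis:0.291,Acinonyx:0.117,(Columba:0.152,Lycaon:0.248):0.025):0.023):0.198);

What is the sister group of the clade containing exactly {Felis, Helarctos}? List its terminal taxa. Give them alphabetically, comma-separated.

Acinonyx, Apis, Columba, Lycaon

The clade containing exactly {Felis, Helarctos} attaches to the tree at the node subtending ((Helarctos,Felis),(Apis,Acinonyx,(Columba,Lycaon))).
The other lineage descending from that same node — the sister group — is (Apis,Acinonyx,(Columba,Lycaon)); its 4 tips in alphabetical order are the answer.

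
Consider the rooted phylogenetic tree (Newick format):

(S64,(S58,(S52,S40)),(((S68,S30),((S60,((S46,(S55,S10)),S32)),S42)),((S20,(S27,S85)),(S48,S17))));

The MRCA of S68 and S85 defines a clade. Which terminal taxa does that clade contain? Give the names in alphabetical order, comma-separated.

S10, S17, S20, S27, S30, S32, S42, S46, S48, S55, S60, S68, S85

Tracing S68: it sits inside (S68,S30).
Tracing S85: it sits inside (S27,S85).
The smallest clade enclosing both is (((S68,S30),((S60,((S46,(S55,S10)),S32)),S42)),((S20,(S27,S85)),(S48,S17))); the answer is its 13 terminal taxa in alphabetical order.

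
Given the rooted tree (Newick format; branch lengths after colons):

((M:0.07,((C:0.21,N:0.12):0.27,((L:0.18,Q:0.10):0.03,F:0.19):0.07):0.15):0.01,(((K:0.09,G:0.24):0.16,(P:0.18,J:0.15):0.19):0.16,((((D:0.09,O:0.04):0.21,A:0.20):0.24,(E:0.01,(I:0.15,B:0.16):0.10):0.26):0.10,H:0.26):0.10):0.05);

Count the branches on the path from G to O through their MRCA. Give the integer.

The MRCA of G and O is the node subtending (((K,G),(P,J)),((((D,O),A),(E,(I,B))),H)).
From G up to that node: 3 branches. From O up to the same node: 5 branches. Total: 3 + 5 = 8.

8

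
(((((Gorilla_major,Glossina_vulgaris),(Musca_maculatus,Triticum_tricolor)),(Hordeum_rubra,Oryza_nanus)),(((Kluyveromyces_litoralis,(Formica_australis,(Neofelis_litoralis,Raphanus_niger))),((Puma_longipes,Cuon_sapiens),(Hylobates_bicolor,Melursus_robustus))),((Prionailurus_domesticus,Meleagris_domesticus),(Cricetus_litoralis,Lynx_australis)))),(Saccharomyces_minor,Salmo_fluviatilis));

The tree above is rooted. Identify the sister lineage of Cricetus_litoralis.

Lynx_australis

Cricetus_litoralis attaches to the tree at the node subtending (Cricetus_litoralis,Lynx_australis).
The other lineage descending from that same node — the sister group — is the single tip Lynx_australis.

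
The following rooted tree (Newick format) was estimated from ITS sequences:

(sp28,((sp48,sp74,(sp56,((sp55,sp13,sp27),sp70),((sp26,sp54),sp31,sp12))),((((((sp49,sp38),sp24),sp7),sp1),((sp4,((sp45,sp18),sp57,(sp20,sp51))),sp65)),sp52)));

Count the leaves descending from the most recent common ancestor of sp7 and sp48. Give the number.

24

The MRCA of sp7 and sp48 is the node subtending ((sp48,sp74,(sp56,((sp55,sp13,sp27),sp70),((sp26,sp54),sp31,sp12))),((((((sp49,sp38),sp24),sp7),sp1),((sp4,((sp45,sp18),sp57,(sp20,sp51))),sp65)),sp52)).
That clade contains 24 terminal taxa: sp1, sp12, sp13, sp18, sp20, sp24, sp26, sp27, sp31, sp38, sp4, sp45, sp48, sp49, sp51, sp52, sp54, sp55, sp56, sp57, sp65, sp7, sp70, sp74.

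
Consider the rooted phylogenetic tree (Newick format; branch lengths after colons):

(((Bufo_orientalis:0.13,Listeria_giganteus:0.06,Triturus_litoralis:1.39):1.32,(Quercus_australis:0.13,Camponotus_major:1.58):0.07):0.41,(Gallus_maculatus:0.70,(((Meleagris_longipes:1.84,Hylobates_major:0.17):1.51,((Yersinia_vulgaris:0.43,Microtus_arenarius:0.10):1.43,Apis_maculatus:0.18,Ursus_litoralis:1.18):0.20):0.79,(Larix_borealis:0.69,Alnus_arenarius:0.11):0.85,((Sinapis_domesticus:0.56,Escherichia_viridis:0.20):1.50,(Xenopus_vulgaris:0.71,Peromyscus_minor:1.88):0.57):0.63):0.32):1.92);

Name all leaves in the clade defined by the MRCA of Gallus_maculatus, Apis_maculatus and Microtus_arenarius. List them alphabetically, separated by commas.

Tracing Gallus_maculatus: it sits inside (Gallus_maculatus,(((Meleagris_longipes,Hylobates_major),((Yersinia_vulgaris,Microtus_arenarius),Apis_maculatus,Ursus_litoralis)),(Larix_borealis,Alnus_arenarius),((Sinapis_domesticus,Escherichia_viridis),(Xenopus_vulgaris,Peromyscus_minor)))).
Tracing Apis_maculatus: it sits inside ((Yersinia_vulgaris,Microtus_arenarius),Apis_maculatus,Ursus_litoralis).
Tracing Microtus_arenarius: it sits inside (Yersinia_vulgaris,Microtus_arenarius).
The smallest clade enclosing all 3 is (Gallus_maculatus,(((Meleagris_longipes,Hylobates_major),((Yersinia_vulgaris,Microtus_arenarius),Apis_maculatus,Ursus_litoralis)),(Larix_borealis,Alnus_arenarius),((Sinapis_domesticus,Escherichia_viridis),(Xenopus_vulgaris,Peromyscus_minor)))); the answer is its 13 terminal taxa in alphabetical order.

Alnus_arenarius, Apis_maculatus, Escherichia_viridis, Gallus_maculatus, Hylobates_major, Larix_borealis, Meleagris_longipes, Microtus_arenarius, Peromyscus_minor, Sinapis_domesticus, Ursus_litoralis, Xenopus_vulgaris, Yersinia_vulgaris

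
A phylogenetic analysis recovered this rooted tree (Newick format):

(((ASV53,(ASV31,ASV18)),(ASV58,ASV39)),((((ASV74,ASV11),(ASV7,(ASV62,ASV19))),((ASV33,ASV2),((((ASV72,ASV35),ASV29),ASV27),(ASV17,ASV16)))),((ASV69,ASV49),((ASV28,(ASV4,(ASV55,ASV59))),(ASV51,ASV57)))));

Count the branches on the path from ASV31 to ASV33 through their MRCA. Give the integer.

The MRCA of ASV31 and ASV33 is the root of the tree.
From ASV31 up to that node: 4 branches. From ASV33 up to the same node: 5 branches. Total: 4 + 5 = 9.

9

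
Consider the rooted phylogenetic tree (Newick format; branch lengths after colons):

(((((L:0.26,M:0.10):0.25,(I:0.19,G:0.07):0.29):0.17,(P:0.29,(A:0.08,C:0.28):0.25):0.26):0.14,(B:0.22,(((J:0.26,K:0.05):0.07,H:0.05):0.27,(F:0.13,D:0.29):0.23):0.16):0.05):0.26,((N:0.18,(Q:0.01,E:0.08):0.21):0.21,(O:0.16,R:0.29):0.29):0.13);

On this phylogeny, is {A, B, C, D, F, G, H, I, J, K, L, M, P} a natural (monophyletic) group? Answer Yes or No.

The most recent common ancestor of these taxa subtends ((((L,M),(I,G)),(P,(A,C))),(B,(((J,K),H),(F,D)))).
That clade has exactly 13 tips — every listed taxon and nothing else — so the group is monophyletic.

Yes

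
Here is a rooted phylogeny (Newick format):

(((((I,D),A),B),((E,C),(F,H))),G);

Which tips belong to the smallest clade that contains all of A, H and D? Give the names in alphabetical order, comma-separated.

Tracing A: it sits inside ((I,D),A).
Tracing H: it sits inside (F,H).
Tracing D: it sits inside (I,D).
The smallest clade enclosing all 3 is ((((I,D),A),B),((E,C),(F,H))); the answer is its 8 terminal taxa in alphabetical order.

A, B, C, D, E, F, H, I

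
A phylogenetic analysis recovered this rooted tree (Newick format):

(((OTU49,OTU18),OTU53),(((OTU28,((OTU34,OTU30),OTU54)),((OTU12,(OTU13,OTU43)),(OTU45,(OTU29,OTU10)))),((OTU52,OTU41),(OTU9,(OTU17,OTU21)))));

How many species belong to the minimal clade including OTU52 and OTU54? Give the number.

15

The MRCA of OTU52 and OTU54 is the node subtending (((OTU28,((OTU34,OTU30),OTU54)),((OTU12,(OTU13,OTU43)),(OTU45,(OTU29,OTU10)))),((OTU52,OTU41),(OTU9,(OTU17,OTU21)))).
That clade contains 15 terminal taxa: OTU10, OTU12, OTU13, OTU17, OTU21, OTU28, OTU29, OTU30, OTU34, OTU41, OTU43, OTU45, OTU52, OTU54, OTU9.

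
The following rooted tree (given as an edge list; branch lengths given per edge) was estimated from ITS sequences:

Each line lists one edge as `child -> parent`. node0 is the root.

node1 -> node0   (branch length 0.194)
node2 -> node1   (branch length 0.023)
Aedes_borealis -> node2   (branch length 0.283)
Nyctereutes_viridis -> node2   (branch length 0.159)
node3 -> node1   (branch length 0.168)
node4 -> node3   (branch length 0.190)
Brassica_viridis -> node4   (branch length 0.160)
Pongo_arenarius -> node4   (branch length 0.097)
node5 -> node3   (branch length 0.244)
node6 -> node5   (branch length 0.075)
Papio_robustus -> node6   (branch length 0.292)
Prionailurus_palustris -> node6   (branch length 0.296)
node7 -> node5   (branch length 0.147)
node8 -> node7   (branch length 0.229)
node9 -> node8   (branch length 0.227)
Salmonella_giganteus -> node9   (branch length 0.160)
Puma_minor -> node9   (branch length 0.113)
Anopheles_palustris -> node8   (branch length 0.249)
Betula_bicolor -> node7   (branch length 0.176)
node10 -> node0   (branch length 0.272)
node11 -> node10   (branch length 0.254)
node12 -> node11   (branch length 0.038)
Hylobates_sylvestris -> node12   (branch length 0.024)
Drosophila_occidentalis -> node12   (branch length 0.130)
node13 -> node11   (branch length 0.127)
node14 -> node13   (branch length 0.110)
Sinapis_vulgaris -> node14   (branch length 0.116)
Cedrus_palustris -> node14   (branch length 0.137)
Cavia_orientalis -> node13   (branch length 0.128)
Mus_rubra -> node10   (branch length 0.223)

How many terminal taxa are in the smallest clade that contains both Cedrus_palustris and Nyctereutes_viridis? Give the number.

The MRCA of Cedrus_palustris and Nyctereutes_viridis is the root, so the clade is the entire tree.
That clade contains 16 terminal taxa: Aedes_borealis, Anopheles_palustris, Betula_bicolor, Brassica_viridis, Cavia_orientalis, Cedrus_palustris, Drosophila_occidentalis, Hylobates_sylvestris, Mus_rubra, Nyctereutes_viridis, Papio_robustus, Pongo_arenarius, Prionailurus_palustris, Puma_minor, Salmonella_giganteus, Sinapis_vulgaris.

16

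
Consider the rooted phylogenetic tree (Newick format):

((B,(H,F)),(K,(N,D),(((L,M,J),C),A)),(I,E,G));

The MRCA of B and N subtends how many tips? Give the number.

The MRCA of B and N is the root, so the clade is the entire tree.
That clade contains 14 terminal taxa: A, B, C, D, E, F, G, H, I, J, K, L, M, N.

14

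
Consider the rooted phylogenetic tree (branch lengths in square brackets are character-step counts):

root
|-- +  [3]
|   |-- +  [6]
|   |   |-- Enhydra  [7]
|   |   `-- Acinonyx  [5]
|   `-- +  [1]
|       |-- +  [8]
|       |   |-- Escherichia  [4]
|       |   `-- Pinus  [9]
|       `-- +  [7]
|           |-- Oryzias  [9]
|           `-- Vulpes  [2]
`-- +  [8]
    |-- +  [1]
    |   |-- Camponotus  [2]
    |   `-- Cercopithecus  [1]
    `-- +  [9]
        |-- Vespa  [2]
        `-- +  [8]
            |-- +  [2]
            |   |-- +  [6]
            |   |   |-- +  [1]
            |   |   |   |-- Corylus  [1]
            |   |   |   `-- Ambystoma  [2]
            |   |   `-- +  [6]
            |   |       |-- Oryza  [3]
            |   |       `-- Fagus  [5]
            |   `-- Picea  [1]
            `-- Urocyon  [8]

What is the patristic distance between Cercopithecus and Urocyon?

The path runs Cercopithecus → … → MRCA → … → Urocyon; the MRCA is the node subtending ((Camponotus,Cercopithecus),(Vespa,((((Corylus,Ambystoma),(Oryza,Fagus)),Picea),Urocyon))).
Branch lengths along that path: 1 + 1 + 9 + 8 + 8 = 27.

27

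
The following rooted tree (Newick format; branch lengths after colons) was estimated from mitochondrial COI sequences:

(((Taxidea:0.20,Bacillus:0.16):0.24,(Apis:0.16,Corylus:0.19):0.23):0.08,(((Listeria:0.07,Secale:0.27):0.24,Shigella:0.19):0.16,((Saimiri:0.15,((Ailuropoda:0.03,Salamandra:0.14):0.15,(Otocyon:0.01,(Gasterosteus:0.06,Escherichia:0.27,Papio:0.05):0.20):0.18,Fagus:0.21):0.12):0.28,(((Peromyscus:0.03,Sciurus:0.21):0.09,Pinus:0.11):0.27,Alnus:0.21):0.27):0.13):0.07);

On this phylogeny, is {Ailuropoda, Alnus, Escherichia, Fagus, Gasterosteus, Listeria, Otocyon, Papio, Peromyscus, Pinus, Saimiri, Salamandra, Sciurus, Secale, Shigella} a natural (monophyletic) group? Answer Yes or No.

Yes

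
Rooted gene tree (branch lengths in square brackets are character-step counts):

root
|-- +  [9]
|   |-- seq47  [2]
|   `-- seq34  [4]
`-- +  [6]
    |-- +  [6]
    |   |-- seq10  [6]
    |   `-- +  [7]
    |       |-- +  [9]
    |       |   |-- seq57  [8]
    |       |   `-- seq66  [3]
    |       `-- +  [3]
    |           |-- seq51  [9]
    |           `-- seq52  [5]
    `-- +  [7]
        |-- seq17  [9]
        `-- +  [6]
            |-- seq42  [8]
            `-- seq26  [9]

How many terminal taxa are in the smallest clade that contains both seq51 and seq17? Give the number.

8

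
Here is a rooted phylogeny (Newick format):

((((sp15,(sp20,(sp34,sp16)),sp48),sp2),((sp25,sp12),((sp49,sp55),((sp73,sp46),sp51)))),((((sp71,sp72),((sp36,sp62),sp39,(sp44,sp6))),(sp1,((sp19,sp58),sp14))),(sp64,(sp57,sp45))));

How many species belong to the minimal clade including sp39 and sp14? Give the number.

11

The MRCA of sp39 and sp14 is the node subtending (((sp71,sp72),((sp36,sp62),sp39,(sp44,sp6))),(sp1,((sp19,sp58),sp14))).
That clade contains 11 terminal taxa: sp1, sp14, sp19, sp36, sp39, sp44, sp58, sp6, sp62, sp71, sp72.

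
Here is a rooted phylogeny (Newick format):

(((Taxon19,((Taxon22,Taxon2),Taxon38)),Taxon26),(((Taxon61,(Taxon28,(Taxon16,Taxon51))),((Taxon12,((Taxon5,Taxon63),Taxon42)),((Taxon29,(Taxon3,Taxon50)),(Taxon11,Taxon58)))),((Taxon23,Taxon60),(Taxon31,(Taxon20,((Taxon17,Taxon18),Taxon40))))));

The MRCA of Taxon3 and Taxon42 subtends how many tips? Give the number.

The MRCA of Taxon3 and Taxon42 is the node subtending ((Taxon12,((Taxon5,Taxon63),Taxon42)),((Taxon29,(Taxon3,Taxon50)),(Taxon11,Taxon58))).
That clade contains 9 terminal taxa: Taxon11, Taxon12, Taxon29, Taxon3, Taxon42, Taxon5, Taxon50, Taxon58, Taxon63.

9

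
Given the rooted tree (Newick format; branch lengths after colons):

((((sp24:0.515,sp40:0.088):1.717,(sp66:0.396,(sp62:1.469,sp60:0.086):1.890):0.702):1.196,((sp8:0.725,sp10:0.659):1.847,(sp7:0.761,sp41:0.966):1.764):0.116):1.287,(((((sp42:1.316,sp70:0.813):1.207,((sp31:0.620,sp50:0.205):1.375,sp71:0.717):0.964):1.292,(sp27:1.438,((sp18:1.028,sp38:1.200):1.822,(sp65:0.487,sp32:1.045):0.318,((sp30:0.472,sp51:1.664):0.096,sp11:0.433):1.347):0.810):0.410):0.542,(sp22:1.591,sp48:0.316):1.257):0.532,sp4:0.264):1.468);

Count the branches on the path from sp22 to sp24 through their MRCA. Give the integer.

8

The MRCA of sp22 and sp24 is the root of the tree.
From sp22 up to that node: 4 branches. From sp24 up to the same node: 4 branches. Total: 4 + 4 = 8.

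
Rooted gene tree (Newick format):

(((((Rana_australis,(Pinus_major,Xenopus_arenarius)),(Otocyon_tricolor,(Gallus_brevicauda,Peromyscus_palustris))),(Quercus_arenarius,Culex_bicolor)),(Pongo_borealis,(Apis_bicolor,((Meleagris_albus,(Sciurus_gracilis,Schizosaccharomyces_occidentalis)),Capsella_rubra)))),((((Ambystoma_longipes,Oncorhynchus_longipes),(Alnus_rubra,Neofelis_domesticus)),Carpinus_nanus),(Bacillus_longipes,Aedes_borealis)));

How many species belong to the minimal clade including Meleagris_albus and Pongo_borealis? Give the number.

The MRCA of Meleagris_albus and Pongo_borealis is the node subtending (Pongo_borealis,(Apis_bicolor,((Meleagris_albus,(Sciurus_gracilis,Schizosaccharomyces_occidentalis)),Capsella_rubra))).
That clade contains 6 terminal taxa: Apis_bicolor, Capsella_rubra, Meleagris_albus, Pongo_borealis, Schizosaccharomyces_occidentalis, Sciurus_gracilis.

6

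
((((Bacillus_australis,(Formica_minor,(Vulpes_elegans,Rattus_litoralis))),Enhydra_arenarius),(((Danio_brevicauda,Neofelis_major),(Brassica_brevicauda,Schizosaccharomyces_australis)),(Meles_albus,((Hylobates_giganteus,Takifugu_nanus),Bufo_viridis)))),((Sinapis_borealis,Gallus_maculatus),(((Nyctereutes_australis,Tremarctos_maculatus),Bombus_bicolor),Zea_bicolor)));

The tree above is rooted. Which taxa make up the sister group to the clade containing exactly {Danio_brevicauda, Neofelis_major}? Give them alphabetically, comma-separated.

The clade containing exactly {Danio_brevicauda, Neofelis_major} attaches to the tree at the node subtending ((Danio_brevicauda,Neofelis_major),(Brassica_brevicauda,Schizosaccharomyces_australis)).
The other lineage descending from that same node — the sister group — is (Brassica_brevicauda,Schizosaccharomyces_australis); its 2 tips in alphabetical order are the answer.

Brassica_brevicauda, Schizosaccharomyces_australis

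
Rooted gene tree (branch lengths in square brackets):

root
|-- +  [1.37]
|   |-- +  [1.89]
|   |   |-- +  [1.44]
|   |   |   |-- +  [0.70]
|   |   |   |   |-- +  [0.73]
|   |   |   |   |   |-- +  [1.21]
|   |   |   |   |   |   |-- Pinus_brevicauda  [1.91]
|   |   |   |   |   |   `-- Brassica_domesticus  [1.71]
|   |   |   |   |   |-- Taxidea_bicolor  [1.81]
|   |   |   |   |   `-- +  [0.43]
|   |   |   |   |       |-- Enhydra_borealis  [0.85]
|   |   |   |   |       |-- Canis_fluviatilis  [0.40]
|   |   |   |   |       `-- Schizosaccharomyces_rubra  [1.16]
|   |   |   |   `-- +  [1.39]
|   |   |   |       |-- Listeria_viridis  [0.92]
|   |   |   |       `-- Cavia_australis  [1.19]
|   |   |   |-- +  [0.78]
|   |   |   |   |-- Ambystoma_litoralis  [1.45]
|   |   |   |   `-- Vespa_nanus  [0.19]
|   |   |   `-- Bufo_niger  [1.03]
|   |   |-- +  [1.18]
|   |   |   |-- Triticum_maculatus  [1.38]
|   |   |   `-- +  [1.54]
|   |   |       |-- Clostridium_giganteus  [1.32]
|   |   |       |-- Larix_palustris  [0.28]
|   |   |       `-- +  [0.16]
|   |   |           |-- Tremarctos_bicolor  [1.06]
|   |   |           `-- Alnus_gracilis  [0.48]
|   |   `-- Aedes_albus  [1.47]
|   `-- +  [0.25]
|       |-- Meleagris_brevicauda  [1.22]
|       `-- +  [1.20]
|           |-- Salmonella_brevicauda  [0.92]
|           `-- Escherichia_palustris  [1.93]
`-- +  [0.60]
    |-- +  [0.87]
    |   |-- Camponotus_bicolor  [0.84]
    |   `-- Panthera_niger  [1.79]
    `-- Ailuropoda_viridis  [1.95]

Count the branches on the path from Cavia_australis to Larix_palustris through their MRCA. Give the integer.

7

The MRCA of Cavia_australis and Larix_palustris is the node subtending (((((Pinus_brevicauda,Brassica_domesticus),Taxidea_bicolor,(Enhydra_borealis,Canis_fluviatilis,Schizosaccharomyces_rubra)),(Listeria_viridis,Cavia_australis)),(Ambystoma_litoralis,Vespa_nanus),Bufo_niger),(Triticum_maculatus,(Clostridium_giganteus,Larix_palustris,(Tremarctos_bicolor,Alnus_gracilis))),Aedes_albus).
From Cavia_australis up to that node: 4 branches. From Larix_palustris up to the same node: 3 branches. Total: 4 + 3 = 7.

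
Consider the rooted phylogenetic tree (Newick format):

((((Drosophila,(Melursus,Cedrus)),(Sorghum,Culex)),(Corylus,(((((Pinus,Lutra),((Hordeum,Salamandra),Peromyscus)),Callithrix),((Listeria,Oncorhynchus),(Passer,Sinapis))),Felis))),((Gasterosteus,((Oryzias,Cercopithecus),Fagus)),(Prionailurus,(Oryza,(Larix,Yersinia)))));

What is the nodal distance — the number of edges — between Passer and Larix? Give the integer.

12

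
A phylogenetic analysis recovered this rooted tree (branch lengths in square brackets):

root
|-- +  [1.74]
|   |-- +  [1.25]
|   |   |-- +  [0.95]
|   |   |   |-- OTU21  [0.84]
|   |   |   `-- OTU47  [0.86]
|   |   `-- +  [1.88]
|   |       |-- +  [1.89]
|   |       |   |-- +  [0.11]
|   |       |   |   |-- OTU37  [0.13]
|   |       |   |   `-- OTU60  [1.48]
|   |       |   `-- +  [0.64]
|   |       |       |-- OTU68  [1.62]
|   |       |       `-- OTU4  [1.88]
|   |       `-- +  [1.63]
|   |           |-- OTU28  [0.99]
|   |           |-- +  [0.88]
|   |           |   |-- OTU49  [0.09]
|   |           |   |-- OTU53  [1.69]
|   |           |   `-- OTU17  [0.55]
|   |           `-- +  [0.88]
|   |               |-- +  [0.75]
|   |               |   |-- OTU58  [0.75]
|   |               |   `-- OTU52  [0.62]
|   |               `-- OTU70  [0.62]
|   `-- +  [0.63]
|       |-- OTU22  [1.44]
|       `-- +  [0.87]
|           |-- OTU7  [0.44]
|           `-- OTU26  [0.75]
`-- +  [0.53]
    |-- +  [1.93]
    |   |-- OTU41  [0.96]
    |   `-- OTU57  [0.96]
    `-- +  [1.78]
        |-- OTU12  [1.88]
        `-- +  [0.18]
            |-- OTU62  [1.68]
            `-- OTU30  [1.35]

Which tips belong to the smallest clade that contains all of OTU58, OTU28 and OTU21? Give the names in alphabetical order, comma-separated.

OTU17, OTU21, OTU28, OTU37, OTU4, OTU47, OTU49, OTU52, OTU53, OTU58, OTU60, OTU68, OTU70

Tracing OTU58: it sits inside (OTU58,OTU52).
Tracing OTU28: it sits inside (OTU28,(OTU49,OTU53,OTU17),((OTU58,OTU52),OTU70)).
Tracing OTU21: it sits inside (OTU21,OTU47).
The smallest clade enclosing all 3 is ((OTU21,OTU47),(((OTU37,OTU60),(OTU68,OTU4)),(OTU28,(OTU49,OTU53,OTU17),((OTU58,OTU52),OTU70)))); the answer is its 13 terminal taxa in alphabetical order.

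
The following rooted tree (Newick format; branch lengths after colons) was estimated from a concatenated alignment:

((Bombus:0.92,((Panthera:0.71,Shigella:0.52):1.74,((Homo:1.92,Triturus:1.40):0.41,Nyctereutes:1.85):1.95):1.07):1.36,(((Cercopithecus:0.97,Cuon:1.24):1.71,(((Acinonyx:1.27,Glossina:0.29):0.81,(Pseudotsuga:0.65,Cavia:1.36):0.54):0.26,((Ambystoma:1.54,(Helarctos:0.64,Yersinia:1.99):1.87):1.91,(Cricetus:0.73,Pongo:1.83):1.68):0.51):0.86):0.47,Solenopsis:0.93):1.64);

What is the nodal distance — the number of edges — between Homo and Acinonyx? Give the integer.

11

The MRCA of Homo and Acinonyx is the root of the tree.
From Homo up to that node: 5 branches. From Acinonyx up to the same node: 6 branches. Total: 5 + 6 = 11.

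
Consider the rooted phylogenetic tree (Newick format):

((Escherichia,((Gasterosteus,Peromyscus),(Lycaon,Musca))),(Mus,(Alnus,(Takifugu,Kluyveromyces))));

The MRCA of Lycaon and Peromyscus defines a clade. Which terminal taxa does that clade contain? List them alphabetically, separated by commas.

Tracing Lycaon: it sits inside (Lycaon,Musca).
Tracing Peromyscus: it sits inside (Gasterosteus,Peromyscus).
The smallest clade enclosing both is ((Gasterosteus,Peromyscus),(Lycaon,Musca)); the answer is its 4 terminal taxa in alphabetical order.

Gasterosteus, Lycaon, Musca, Peromyscus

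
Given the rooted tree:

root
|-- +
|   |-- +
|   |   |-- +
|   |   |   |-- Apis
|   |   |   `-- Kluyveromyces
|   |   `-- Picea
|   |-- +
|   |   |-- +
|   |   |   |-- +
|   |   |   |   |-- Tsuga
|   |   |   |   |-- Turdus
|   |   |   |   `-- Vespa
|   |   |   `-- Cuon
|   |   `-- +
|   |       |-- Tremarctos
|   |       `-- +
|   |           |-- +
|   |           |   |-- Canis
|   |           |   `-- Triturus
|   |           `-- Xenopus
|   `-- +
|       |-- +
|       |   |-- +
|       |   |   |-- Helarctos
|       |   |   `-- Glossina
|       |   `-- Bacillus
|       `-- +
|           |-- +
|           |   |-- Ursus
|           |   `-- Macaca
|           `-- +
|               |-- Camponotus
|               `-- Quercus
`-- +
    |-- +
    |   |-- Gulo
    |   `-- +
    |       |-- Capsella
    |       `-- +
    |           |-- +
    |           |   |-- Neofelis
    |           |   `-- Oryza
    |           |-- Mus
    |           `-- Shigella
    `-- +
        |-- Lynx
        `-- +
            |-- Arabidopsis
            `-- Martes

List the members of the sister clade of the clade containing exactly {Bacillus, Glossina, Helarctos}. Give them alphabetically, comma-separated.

Camponotus, Macaca, Quercus, Ursus

The clade containing exactly {Bacillus, Glossina, Helarctos} attaches to the tree at the node subtending (((Helarctos,Glossina),Bacillus),((Ursus,Macaca),(Camponotus,Quercus))).
The other lineage descending from that same node — the sister group — is ((Ursus,Macaca),(Camponotus,Quercus)); its 4 tips in alphabetical order are the answer.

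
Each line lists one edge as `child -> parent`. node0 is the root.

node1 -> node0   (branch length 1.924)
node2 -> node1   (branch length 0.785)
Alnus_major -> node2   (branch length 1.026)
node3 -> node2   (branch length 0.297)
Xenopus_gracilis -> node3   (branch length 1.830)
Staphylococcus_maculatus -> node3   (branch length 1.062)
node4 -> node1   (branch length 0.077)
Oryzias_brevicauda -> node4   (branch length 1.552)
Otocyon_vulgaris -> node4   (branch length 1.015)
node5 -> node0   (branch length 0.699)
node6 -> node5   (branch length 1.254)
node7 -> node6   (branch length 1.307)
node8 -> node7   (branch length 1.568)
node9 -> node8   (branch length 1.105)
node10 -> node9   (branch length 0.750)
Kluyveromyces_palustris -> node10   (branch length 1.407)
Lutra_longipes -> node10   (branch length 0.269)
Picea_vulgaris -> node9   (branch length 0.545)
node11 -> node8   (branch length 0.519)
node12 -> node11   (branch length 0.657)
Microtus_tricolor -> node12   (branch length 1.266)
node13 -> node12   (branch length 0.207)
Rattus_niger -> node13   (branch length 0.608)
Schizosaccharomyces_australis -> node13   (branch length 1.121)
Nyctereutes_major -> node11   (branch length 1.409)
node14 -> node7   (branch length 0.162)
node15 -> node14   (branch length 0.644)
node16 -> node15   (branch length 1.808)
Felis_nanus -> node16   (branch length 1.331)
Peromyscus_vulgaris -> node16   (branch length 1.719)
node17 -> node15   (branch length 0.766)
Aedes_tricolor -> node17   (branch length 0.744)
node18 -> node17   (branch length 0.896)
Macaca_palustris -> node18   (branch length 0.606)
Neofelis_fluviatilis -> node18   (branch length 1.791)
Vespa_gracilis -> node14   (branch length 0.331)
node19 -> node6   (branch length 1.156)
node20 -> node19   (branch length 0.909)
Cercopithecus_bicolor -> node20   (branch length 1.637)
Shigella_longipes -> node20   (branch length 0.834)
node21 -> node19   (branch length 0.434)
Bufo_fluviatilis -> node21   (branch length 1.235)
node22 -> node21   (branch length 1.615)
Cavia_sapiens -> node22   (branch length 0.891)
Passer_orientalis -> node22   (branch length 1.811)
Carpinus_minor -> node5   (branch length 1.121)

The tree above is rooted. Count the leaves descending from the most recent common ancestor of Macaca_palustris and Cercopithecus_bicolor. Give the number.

18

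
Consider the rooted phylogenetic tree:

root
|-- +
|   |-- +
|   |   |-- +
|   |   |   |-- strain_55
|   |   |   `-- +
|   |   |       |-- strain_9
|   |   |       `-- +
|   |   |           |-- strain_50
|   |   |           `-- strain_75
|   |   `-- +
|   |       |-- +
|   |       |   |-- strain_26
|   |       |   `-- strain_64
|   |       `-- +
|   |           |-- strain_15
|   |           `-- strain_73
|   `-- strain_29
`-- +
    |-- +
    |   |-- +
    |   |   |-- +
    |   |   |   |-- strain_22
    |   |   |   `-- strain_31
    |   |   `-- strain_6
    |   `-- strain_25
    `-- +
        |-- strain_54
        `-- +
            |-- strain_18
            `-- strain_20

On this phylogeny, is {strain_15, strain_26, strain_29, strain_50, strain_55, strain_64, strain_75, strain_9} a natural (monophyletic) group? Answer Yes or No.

No

The MRCA of the listed taxa subtends (((strain_55,(strain_9,(strain_50,strain_75))),((strain_26,strain_64),(strain_15,strain_73))),strain_29).
That clade also contains strain_73, which is not in the proposed group, so the group is not monophyletic.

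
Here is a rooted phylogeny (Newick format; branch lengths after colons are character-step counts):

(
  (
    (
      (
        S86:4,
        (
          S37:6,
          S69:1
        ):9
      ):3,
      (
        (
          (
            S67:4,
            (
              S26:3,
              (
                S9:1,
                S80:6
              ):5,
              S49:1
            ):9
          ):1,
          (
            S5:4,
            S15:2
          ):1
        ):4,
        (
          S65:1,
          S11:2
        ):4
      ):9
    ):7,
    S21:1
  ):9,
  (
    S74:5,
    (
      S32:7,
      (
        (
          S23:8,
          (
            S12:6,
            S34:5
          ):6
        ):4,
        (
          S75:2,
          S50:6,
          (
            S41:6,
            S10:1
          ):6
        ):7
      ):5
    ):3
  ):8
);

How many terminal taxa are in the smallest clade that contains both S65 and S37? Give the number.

The MRCA of S65 and S37 is the node subtending ((S86,(S37,S69)),(((S67,(S26,(S9,S80),S49)),(S5,S15)),(S65,S11))).
That clade contains 12 terminal taxa: S11, S15, S26, S37, S49, S5, S65, S67, S69, S80, S86, S9.

12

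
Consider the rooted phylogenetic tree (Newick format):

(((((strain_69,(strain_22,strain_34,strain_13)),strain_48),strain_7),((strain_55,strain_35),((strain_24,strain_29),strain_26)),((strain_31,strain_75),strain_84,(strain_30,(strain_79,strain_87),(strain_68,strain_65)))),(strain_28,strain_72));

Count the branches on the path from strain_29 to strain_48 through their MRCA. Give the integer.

7

The MRCA of strain_29 and strain_48 is the node subtending ((((strain_69,(strain_22,strain_34,strain_13)),strain_48),strain_7),((strain_55,strain_35),((strain_24,strain_29),strain_26)),((strain_31,strain_75),strain_84,(strain_30,(strain_79,strain_87),(strain_68,strain_65)))).
From strain_29 up to that node: 4 branches. From strain_48 up to the same node: 3 branches. Total: 4 + 3 = 7.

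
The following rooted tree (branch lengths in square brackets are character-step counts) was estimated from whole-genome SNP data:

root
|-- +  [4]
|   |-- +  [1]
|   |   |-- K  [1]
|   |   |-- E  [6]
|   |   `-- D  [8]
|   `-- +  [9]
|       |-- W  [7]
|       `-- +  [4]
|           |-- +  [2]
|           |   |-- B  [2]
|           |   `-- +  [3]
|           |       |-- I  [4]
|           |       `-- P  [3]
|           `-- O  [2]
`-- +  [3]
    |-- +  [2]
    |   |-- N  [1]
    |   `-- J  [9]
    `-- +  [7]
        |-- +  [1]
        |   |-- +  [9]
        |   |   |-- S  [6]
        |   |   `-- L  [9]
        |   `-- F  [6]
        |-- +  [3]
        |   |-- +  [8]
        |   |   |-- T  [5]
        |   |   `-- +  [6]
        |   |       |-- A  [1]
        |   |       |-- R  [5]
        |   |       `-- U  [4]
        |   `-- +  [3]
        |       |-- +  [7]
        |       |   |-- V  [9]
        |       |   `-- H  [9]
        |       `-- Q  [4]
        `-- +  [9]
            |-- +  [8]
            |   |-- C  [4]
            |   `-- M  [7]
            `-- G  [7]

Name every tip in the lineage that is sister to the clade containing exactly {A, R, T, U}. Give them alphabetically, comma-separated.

The clade containing exactly {A, R, T, U} attaches to the tree at the node subtending ((T,(A,R,U)),((V,H),Q)).
The other lineage descending from that same node — the sister group — is ((V,H),Q); its 3 tips in alphabetical order are the answer.

H, Q, V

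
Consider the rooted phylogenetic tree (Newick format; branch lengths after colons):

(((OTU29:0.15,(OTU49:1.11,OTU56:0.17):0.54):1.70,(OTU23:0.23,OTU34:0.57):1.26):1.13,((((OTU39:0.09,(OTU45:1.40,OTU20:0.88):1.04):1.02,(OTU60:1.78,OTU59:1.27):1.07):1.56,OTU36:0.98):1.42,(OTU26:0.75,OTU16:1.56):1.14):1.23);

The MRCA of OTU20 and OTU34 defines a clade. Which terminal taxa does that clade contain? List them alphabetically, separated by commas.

Tracing OTU20: it sits inside (OTU45,OTU20).
Tracing OTU34: it sits inside (OTU23,OTU34).
The smallest clade enclosing both is the whole tree (their MRCA is the root), so the answer is all 13 tips in alphabetical order.

OTU16, OTU20, OTU23, OTU26, OTU29, OTU34, OTU36, OTU39, OTU45, OTU49, OTU56, OTU59, OTU60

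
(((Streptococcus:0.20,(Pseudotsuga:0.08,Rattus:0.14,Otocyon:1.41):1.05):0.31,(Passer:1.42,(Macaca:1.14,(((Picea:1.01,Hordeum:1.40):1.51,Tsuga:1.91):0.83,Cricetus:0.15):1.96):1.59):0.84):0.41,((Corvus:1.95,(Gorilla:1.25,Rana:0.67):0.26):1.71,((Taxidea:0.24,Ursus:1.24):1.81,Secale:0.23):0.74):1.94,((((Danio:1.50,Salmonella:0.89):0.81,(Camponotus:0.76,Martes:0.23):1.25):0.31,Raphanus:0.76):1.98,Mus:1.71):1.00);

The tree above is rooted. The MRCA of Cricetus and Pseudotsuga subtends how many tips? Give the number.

10

The MRCA of Cricetus and Pseudotsuga is the node subtending ((Streptococcus,(Pseudotsuga,Rattus,Otocyon)),(Passer,(Macaca,(((Picea,Hordeum),Tsuga),Cricetus)))).
That clade contains 10 terminal taxa: Cricetus, Hordeum, Macaca, Otocyon, Passer, Picea, Pseudotsuga, Rattus, Streptococcus, Tsuga.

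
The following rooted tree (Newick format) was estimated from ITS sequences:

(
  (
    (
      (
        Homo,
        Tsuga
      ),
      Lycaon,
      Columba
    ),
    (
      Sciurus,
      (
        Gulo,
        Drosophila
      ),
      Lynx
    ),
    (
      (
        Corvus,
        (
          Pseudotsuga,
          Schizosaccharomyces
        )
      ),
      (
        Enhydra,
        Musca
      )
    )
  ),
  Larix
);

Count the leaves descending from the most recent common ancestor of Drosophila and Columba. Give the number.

13

The MRCA of Drosophila and Columba is the node subtending (((Homo,Tsuga),Lycaon,Columba),(Sciurus,(Gulo,Drosophila),Lynx),((Corvus,(Pseudotsuga,Schizosaccharomyces)),(Enhydra,Musca))).
That clade contains 13 terminal taxa: Columba, Corvus, Drosophila, Enhydra, Gulo, Homo, Lycaon, Lynx, Musca, Pseudotsuga, Schizosaccharomyces, Sciurus, Tsuga.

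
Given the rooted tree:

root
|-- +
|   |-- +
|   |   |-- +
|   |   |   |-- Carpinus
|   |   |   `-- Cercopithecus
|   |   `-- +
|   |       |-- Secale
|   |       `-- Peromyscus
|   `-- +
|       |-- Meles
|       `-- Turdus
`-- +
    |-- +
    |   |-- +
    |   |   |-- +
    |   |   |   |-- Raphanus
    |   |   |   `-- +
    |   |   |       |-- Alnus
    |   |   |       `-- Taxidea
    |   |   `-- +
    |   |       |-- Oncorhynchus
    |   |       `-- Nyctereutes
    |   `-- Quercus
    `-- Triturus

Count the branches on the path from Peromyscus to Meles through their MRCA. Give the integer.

The MRCA of Peromyscus and Meles is the node subtending (((Carpinus,Cercopithecus),(Secale,Peromyscus)),(Meles,Turdus)).
From Peromyscus up to that node: 3 branches. From Meles up to the same node: 2 branches. Total: 3 + 2 = 5.

5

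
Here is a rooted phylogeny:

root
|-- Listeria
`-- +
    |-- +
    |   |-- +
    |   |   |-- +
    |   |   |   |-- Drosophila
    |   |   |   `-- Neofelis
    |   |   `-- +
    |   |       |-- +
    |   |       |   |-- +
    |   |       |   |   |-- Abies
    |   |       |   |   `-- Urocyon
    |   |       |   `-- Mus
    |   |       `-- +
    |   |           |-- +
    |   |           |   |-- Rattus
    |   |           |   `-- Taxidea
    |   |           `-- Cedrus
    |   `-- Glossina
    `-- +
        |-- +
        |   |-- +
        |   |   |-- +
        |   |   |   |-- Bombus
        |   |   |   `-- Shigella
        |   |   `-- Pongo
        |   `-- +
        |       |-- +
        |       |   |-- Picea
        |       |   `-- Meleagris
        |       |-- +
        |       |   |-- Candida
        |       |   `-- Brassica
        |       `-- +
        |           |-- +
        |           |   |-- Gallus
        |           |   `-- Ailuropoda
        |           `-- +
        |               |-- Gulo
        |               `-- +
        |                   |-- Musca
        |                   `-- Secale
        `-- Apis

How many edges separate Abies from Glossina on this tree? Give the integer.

6

The MRCA of Abies and Glossina is the node subtending (((Drosophila,Neofelis),(((Abies,Urocyon),Mus),((Rattus,Taxidea),Cedrus))),Glossina).
From Abies up to that node: 5 branches. From Glossina up to the same node: 1 branch. Total: 5 + 1 = 6.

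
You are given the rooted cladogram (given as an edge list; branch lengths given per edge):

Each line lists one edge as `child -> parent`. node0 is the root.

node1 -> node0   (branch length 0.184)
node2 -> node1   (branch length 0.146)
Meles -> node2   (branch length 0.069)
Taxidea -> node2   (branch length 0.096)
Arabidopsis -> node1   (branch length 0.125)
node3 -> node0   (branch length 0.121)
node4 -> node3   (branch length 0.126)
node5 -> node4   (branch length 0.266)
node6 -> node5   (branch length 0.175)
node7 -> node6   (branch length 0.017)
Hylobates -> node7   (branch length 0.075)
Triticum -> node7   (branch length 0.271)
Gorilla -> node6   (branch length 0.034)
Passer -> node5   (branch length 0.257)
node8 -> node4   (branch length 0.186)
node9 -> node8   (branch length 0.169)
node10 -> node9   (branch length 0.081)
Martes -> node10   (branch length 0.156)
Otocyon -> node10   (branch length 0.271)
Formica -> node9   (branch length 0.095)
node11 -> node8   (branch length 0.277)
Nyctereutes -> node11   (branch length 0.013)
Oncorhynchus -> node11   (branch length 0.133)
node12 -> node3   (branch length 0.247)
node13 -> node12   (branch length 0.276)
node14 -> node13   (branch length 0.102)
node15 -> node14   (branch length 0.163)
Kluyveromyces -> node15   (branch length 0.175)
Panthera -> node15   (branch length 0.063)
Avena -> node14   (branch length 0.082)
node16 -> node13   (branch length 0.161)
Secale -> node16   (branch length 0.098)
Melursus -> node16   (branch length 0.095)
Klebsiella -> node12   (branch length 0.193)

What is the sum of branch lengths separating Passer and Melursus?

1.428

The path runs Passer → … → MRCA → … → Melursus; the MRCA is the node subtending (((((Hylobates,Triticum),Gorilla),Passer),(((Martes,Otocyon),Formica),(Nyctereutes,Oncorhynchus))),((((Kluyveromyces,Panthera),Avena),(Secale,Melursus)),Klebsiella)).
Branch lengths along that path: 0.257 + 0.266 + 0.126 + 0.247 + 0.276 + 0.161 + 0.095 = 1.428.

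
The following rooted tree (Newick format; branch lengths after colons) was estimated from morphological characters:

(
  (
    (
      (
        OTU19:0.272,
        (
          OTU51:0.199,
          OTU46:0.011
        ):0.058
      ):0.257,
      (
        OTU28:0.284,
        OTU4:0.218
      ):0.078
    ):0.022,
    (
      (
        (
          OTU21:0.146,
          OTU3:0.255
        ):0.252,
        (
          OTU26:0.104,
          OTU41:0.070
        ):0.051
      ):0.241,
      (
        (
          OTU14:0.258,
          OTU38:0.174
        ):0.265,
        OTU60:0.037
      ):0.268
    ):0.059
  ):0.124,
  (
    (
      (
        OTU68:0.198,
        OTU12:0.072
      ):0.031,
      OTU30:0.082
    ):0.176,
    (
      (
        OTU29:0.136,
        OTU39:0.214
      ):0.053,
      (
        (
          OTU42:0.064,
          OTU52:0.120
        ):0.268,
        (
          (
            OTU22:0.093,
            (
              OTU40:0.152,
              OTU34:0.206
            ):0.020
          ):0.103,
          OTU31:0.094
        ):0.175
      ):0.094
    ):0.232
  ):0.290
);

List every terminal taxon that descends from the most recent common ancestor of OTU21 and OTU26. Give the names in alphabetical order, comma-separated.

OTU21, OTU26, OTU3, OTU41

Tracing OTU21: it sits inside (OTU21,OTU3).
Tracing OTU26: it sits inside (OTU26,OTU41).
The smallest clade enclosing both is ((OTU21,OTU3),(OTU26,OTU41)); the answer is its 4 terminal taxa in alphabetical order.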